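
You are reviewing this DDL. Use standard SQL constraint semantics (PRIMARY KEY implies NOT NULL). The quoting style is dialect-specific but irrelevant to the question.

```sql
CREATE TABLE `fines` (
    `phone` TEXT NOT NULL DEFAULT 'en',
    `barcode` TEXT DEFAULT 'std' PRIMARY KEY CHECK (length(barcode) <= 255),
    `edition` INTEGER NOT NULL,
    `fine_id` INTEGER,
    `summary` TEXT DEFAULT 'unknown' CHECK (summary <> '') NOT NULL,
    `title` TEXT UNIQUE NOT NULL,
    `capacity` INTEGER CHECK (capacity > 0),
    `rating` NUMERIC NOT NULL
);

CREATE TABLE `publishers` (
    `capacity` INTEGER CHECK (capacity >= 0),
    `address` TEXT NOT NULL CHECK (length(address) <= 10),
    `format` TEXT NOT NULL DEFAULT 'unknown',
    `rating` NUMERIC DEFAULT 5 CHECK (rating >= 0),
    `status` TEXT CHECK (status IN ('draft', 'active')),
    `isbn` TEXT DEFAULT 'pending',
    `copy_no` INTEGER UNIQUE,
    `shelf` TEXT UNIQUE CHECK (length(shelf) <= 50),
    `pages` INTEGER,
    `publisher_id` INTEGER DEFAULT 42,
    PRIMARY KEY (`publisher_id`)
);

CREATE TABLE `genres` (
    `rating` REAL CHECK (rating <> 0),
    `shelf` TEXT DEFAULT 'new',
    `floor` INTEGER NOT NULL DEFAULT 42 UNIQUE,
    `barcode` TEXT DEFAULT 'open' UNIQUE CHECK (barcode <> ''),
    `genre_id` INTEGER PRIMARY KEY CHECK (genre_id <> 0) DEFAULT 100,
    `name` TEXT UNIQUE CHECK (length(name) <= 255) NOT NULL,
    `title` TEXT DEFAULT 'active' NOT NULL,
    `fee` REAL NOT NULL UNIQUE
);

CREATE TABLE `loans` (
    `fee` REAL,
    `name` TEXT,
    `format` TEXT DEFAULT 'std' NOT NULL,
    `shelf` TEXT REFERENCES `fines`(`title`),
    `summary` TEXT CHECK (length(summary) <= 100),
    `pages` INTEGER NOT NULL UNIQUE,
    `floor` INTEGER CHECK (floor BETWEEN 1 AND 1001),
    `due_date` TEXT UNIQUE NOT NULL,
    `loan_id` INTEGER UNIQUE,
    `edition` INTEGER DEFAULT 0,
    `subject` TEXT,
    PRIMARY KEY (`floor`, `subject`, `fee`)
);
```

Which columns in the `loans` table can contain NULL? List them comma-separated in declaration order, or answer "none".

name, shelf, summary, loan_id, edition

- fee: part of the PRIMARY KEY, which implies NOT NULL → not nullable.
- name: no NOT NULL constraint applies → nullable.
- format: declared NOT NULL → not nullable.
- shelf: a foreign key column may be NULL unless separately constrained → nullable.
- summary: CHECK does not forbid NULL (a CHECK constraint passes when its expression is NULL) → nullable.
- pages: declared NOT NULL → not nullable.
- floor: part of the PRIMARY KEY, which implies NOT NULL → not nullable.
- due_date: declared NOT NULL → not nullable.
- loan_id: UNIQUE does not imply NOT NULL → nullable.
- edition: DEFAULT only fills an omitted column; an explicit NULL is still allowed → nullable.
- subject: part of the PRIMARY KEY, which implies NOT NULL → not nullable.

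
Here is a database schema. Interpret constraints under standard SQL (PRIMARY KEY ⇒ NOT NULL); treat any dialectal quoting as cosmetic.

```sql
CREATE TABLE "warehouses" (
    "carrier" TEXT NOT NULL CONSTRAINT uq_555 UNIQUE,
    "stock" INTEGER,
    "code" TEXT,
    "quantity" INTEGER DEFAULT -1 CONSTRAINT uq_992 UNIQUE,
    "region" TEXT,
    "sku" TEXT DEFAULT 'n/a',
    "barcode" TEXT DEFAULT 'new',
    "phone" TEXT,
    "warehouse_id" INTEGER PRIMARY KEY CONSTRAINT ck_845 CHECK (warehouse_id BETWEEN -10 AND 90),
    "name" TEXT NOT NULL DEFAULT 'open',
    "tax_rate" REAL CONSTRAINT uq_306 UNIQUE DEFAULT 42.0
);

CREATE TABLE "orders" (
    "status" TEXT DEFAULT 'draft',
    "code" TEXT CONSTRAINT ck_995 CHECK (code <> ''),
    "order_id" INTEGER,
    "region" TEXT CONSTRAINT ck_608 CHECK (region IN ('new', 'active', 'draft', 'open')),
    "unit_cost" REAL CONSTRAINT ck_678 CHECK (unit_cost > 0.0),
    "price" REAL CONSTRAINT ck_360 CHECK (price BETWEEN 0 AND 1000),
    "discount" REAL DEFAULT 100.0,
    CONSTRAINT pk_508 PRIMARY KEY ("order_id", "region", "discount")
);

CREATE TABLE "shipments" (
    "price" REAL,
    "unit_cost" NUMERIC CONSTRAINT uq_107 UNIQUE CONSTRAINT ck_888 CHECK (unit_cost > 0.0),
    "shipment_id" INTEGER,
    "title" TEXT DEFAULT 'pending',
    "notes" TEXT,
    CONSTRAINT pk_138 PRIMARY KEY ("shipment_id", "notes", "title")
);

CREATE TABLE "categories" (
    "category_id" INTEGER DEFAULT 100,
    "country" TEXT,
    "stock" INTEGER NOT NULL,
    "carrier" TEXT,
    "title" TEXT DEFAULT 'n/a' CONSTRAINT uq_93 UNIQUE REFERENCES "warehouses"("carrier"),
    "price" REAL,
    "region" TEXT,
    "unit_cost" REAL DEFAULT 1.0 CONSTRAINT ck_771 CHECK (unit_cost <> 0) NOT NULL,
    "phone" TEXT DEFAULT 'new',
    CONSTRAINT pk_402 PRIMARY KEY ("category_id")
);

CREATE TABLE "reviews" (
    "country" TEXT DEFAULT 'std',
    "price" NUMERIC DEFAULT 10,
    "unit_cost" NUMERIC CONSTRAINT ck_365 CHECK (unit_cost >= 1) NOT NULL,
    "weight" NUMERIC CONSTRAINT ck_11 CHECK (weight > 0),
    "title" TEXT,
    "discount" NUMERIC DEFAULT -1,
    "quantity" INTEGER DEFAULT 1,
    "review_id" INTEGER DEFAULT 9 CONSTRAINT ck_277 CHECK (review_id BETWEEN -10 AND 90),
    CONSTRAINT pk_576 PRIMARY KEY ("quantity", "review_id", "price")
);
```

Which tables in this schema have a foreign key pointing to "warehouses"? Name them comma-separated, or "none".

categories

- categories.title references warehouses(carrier).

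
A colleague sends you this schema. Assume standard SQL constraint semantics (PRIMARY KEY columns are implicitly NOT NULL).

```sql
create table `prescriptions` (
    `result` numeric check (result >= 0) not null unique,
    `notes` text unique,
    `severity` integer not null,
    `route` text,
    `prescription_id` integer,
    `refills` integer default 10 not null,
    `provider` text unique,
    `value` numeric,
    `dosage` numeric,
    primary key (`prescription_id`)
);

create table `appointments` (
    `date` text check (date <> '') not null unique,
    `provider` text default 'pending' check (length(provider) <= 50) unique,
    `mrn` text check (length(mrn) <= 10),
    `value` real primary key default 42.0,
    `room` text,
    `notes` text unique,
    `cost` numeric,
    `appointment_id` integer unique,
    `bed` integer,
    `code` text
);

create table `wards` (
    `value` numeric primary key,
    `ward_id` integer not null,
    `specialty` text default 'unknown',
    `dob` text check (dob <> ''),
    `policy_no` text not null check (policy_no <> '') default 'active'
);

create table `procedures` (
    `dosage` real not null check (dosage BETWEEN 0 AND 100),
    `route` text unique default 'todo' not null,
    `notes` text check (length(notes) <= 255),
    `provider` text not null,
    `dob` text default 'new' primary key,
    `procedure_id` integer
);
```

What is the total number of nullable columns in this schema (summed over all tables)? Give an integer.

17

prescriptions: 5 nullable (notes, route, provider, value, dosage — PK (prescription_id) and explicit NOT NULL columns excluded).
appointments: 8 nullable (provider, mrn, room, notes, cost, appointment_id, bed, code — PK (value) and explicit NOT NULL columns excluded).
wards: 2 nullable (specialty, dob — PK (value) and explicit NOT NULL columns excluded).
procedures: 2 nullable (notes, procedure_id — PK (dob) and explicit NOT NULL columns excluded).
Total: 5 + 8 + 2 + 2 = 17.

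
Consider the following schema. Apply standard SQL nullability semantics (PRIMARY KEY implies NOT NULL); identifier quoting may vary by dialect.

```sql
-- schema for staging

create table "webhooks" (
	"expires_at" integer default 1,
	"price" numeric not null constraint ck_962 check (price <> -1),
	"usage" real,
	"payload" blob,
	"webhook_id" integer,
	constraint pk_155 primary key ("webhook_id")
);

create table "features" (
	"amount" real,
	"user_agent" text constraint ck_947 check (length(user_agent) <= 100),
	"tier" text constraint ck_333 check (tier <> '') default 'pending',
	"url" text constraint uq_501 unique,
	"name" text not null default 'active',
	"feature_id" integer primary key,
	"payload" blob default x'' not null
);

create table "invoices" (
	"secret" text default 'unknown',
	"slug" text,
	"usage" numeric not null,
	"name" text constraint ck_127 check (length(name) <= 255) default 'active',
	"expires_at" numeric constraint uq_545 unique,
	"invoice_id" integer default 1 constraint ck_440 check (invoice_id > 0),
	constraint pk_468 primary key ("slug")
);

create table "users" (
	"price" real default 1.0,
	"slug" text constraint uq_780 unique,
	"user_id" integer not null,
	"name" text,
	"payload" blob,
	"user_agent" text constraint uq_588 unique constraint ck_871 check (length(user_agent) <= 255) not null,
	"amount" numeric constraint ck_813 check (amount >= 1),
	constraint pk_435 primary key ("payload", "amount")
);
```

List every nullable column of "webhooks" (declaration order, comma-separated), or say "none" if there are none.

expires_at, usage, payload

- expires_at: DEFAULT only fills an omitted column; an explicit NULL is still allowed → nullable.
- price: declared NOT NULL → not nullable.
- usage: no NOT NULL constraint applies → nullable.
- payload: no NOT NULL constraint applies → nullable.
- webhook_id: part of the PRIMARY KEY, which implies NOT NULL → not nullable.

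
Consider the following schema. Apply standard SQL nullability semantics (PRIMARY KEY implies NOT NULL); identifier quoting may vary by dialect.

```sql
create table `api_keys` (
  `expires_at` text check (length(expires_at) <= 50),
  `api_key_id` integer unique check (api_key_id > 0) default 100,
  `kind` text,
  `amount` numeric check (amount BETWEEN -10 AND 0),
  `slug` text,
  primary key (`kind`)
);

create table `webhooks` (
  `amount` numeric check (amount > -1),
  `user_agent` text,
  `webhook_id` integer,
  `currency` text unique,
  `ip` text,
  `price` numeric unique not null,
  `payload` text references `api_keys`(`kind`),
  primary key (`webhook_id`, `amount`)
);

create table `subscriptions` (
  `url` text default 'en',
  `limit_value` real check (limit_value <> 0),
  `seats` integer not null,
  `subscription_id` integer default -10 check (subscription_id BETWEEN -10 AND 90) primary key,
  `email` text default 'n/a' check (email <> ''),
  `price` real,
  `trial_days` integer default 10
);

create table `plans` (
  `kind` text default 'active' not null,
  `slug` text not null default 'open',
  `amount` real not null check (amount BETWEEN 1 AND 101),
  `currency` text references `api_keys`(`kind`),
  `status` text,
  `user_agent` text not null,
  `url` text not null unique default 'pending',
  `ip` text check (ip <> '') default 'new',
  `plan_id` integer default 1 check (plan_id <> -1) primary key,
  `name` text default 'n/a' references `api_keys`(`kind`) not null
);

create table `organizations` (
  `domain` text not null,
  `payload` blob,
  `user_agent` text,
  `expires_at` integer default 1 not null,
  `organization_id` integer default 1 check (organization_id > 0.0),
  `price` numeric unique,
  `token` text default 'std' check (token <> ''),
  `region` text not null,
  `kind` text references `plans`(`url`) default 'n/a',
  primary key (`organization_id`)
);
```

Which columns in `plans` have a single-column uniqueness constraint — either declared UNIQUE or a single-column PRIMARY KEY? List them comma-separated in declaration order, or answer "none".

- kind: no UNIQUE or single-column PK constraint.
- slug: no UNIQUE or single-column PK constraint.
- amount: no UNIQUE or single-column PK constraint.
- currency: no UNIQUE or single-column PK constraint.
- status: no UNIQUE or single-column PK constraint.
- user_agent: no UNIQUE or single-column PK constraint.
- url: declared UNIQUE → unique.
- ip: no UNIQUE or single-column PK constraint.
- plan_id: single-column PRIMARY KEY → unique.
- name: no UNIQUE or single-column PK constraint.

url, plan_id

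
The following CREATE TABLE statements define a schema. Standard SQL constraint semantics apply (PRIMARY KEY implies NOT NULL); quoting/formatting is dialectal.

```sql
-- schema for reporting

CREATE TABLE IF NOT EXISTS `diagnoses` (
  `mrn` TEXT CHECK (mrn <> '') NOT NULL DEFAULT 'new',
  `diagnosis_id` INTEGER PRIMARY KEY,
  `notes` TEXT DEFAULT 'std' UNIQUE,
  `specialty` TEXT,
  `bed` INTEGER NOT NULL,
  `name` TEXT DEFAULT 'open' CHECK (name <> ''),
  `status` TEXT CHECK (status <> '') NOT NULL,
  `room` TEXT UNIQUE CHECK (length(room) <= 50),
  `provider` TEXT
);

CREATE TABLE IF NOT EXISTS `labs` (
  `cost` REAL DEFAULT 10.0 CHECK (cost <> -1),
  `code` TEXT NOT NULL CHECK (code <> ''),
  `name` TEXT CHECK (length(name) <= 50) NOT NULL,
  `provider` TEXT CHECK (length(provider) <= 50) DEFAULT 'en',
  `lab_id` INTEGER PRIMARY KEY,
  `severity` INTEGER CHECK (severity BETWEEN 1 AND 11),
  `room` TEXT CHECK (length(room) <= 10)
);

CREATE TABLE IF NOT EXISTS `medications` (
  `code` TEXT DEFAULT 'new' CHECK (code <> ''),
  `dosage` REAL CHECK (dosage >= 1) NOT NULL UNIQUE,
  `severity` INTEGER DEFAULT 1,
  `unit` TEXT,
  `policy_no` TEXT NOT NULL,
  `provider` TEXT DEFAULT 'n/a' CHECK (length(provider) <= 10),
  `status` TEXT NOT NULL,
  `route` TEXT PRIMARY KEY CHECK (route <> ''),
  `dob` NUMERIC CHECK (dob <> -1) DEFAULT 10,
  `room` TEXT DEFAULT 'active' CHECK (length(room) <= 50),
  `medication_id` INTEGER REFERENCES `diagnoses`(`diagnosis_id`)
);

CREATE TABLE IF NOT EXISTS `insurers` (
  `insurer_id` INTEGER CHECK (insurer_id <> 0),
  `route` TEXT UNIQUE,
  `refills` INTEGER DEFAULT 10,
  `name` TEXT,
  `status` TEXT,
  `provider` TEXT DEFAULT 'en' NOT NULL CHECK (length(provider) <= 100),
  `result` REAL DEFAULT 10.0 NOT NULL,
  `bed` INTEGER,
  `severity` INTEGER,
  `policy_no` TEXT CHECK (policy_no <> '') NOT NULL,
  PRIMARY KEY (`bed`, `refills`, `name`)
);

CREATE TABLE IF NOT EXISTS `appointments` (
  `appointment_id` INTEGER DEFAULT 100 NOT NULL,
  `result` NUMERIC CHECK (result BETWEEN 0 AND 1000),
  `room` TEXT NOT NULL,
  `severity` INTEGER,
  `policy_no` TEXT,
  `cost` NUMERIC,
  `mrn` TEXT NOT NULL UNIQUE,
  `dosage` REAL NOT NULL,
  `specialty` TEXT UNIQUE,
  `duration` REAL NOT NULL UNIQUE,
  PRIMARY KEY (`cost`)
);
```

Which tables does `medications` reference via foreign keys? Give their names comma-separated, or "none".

- medication_id REFERENCES diagnoses(diagnosis_id).

diagnoses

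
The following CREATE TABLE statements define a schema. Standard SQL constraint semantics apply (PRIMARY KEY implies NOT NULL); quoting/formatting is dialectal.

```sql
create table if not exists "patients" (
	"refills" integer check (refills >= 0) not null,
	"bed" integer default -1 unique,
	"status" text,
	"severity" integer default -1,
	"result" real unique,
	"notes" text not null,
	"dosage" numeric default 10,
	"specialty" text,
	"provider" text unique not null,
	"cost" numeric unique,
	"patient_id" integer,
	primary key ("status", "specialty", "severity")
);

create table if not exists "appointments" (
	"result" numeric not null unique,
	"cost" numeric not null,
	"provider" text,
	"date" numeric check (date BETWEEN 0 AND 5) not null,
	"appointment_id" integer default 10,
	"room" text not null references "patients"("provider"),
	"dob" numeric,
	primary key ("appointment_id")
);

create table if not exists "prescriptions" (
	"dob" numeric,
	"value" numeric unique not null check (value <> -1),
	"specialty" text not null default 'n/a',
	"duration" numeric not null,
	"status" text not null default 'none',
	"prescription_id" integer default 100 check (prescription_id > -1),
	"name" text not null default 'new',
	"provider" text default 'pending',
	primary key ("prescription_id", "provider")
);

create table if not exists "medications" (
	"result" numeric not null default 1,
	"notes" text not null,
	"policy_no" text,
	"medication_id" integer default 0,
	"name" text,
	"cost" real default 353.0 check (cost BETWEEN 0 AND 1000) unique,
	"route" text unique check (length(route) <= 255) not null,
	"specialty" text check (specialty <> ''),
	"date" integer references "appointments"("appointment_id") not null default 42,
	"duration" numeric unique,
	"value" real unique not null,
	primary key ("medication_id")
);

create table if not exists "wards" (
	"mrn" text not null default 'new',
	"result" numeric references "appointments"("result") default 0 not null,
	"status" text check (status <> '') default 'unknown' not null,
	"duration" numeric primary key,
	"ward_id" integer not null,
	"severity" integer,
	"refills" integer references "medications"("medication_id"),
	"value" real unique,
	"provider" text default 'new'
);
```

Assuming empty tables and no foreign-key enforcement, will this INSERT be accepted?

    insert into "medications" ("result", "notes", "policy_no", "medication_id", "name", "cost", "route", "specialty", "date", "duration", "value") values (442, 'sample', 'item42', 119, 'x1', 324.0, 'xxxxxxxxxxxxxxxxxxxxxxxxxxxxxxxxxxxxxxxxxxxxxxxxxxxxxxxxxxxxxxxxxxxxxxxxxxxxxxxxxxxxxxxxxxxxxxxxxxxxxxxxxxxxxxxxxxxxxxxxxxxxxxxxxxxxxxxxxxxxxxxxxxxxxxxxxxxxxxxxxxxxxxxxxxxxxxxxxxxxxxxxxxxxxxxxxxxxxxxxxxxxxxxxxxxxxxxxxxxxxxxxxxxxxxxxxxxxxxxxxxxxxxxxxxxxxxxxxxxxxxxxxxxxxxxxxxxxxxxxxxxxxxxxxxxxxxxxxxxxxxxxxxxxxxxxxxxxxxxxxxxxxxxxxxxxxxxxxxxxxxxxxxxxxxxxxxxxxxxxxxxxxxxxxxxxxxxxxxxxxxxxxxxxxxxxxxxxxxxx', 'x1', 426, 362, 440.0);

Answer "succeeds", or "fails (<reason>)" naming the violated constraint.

fails (CHECK on route)

The value 'xxxxxxxxxxxxxxxxxxxxxxxxxxxxxxxxxxxxxxxxxxxxxxxxxxxxxxxxxxxxxxxxxxxxxxxxxxxxxxxxxxxxxxxxxxxxxxxxxxxxxxxxxxxxxxxxxxxxxxxxxxxxxxxxxxxxxxxxxxxxxxxxxxxxxxxxxxxxxxxxxxxxxxxxxxxxxxxxxxxxxxxxxxxxxxxxxxxxxxxxxxxxxxxxxxxxxxxxxxxxxxxxxxxxxxxxxxxxxxxxxxxxxxxxxxxxxxxxxxxxxxxxxxxxxxxxxxxxxxxxxxxxxxxxxxxxxxxxxxxxxxxxxxxxxxxxxxxxxxxxxxxxxxxxxxxxxxxxxxxxxxxxxxxxxxxxxxxxxxxxxxxxxxxxxxxxxxxxxxxxxxxxxxxxxxxxxxxxxxxx' for route violates CHECK (length(route) <= 255).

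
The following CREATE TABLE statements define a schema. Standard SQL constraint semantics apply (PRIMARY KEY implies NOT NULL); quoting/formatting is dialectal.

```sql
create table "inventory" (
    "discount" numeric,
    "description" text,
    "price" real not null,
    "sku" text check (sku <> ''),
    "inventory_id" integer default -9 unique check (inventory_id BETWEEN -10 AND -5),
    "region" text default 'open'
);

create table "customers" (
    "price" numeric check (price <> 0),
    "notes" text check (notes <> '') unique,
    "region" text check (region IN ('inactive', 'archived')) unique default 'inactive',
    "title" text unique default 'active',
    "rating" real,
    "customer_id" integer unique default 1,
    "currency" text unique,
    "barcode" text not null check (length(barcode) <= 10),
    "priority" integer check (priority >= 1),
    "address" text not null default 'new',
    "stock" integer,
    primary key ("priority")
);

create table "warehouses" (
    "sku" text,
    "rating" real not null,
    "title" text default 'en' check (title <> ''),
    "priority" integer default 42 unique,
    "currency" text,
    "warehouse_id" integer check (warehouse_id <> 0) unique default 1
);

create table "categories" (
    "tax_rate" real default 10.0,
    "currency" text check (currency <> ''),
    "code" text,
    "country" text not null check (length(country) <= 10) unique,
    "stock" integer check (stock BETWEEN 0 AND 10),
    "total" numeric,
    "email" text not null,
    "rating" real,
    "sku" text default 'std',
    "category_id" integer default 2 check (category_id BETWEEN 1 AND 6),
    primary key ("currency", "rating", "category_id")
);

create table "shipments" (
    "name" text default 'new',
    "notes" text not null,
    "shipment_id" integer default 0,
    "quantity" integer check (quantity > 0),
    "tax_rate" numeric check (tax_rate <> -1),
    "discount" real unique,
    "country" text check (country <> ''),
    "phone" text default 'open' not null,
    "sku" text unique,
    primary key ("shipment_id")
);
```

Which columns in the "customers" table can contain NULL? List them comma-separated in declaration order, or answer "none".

price, notes, region, title, rating, customer_id, currency, stock

- price: CHECK does not forbid NULL (a CHECK constraint passes when its expression is NULL) → nullable.
- notes: CHECK does not forbid NULL (a CHECK constraint passes when its expression is NULL) → nullable.
- region: CHECK does not forbid NULL (a CHECK constraint passes when its expression is NULL) → nullable.
- title: UNIQUE does not imply NOT NULL → nullable.
- rating: no NOT NULL constraint applies → nullable.
- customer_id: UNIQUE does not imply NOT NULL → nullable.
- currency: UNIQUE does not imply NOT NULL → nullable.
- barcode: declared NOT NULL → not nullable.
- priority: part of the PRIMARY KEY, which implies NOT NULL → not nullable.
- address: declared NOT NULL → not nullable.
- stock: no NOT NULL constraint applies → nullable.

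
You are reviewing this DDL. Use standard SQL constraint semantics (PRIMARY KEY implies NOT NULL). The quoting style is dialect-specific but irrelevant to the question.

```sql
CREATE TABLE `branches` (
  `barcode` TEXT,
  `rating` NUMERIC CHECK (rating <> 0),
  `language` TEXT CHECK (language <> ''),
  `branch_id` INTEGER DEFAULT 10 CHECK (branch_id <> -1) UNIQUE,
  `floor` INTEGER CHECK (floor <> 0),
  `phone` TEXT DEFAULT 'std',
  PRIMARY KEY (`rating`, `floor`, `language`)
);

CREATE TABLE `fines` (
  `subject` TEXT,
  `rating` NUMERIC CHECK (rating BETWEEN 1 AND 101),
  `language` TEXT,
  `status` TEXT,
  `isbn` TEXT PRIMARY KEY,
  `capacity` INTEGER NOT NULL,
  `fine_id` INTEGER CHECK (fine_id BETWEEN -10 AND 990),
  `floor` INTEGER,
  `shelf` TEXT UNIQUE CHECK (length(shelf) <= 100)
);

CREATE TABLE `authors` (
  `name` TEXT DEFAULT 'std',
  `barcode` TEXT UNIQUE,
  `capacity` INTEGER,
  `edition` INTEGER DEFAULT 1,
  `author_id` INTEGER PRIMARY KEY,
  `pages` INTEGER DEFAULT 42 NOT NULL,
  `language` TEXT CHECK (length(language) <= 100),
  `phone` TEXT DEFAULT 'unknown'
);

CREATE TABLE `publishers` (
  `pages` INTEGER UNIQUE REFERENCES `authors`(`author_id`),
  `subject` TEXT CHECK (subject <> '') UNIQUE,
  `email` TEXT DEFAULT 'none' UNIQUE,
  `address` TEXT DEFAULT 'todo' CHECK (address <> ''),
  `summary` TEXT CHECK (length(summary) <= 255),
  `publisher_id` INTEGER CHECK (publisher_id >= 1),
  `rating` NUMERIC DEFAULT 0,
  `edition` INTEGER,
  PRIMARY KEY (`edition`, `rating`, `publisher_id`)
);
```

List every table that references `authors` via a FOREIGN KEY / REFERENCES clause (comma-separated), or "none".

- publishers.pages references authors(author_id).

publishers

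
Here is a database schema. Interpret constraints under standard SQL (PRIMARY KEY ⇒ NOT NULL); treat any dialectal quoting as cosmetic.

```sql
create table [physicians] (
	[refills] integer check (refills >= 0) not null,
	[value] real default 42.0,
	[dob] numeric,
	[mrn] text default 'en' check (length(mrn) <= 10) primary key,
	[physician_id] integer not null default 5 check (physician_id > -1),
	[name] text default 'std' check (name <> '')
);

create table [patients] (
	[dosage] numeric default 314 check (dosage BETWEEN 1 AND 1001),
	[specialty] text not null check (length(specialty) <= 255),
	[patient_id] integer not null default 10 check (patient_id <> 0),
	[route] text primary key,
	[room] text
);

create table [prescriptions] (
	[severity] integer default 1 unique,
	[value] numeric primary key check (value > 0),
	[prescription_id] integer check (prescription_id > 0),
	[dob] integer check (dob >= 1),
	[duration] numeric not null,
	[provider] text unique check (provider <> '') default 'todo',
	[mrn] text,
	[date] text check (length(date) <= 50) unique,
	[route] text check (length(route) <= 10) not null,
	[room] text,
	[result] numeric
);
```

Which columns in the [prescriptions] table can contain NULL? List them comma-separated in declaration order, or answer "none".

- severity: UNIQUE does not imply NOT NULL → nullable.
- value: part of the PRIMARY KEY, which implies NOT NULL → not nullable.
- prescription_id: CHECK does not forbid NULL (a CHECK constraint passes when its expression is NULL) → nullable.
- dob: CHECK does not forbid NULL (a CHECK constraint passes when its expression is NULL) → nullable.
- duration: declared NOT NULL → not nullable.
- provider: CHECK does not forbid NULL (a CHECK constraint passes when its expression is NULL) → nullable.
- mrn: no NOT NULL constraint applies → nullable.
- date: CHECK does not forbid NULL (a CHECK constraint passes when its expression is NULL) → nullable.
- route: declared NOT NULL → not nullable.
- room: no NOT NULL constraint applies → nullable.
- result: no NOT NULL constraint applies → nullable.

severity, prescription_id, dob, provider, mrn, date, room, result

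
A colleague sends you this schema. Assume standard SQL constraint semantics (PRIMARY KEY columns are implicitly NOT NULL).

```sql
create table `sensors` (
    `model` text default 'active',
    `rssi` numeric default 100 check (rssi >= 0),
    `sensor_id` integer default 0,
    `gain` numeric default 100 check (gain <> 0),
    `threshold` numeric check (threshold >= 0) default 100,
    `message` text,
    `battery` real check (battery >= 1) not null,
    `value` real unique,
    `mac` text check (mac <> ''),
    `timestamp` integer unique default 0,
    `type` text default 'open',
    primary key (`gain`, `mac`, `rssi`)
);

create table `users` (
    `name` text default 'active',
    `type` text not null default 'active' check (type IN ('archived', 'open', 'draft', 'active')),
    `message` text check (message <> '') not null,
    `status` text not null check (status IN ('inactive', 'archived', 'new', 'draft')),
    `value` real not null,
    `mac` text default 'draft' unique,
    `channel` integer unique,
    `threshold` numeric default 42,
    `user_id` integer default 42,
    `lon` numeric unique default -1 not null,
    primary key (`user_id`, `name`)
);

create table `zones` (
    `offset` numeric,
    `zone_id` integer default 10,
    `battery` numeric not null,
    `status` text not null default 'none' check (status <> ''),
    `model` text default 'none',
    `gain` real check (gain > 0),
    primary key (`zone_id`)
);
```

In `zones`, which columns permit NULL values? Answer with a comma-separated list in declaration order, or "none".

- offset: no NOT NULL constraint applies → nullable.
- zone_id: part of the PRIMARY KEY, which implies NOT NULL → not nullable.
- battery: declared NOT NULL → not nullable.
- status: declared NOT NULL → not nullable.
- model: DEFAULT only fills an omitted column; an explicit NULL is still allowed → nullable.
- gain: CHECK does not forbid NULL (a CHECK constraint passes when its expression is NULL) → nullable.

offset, model, gain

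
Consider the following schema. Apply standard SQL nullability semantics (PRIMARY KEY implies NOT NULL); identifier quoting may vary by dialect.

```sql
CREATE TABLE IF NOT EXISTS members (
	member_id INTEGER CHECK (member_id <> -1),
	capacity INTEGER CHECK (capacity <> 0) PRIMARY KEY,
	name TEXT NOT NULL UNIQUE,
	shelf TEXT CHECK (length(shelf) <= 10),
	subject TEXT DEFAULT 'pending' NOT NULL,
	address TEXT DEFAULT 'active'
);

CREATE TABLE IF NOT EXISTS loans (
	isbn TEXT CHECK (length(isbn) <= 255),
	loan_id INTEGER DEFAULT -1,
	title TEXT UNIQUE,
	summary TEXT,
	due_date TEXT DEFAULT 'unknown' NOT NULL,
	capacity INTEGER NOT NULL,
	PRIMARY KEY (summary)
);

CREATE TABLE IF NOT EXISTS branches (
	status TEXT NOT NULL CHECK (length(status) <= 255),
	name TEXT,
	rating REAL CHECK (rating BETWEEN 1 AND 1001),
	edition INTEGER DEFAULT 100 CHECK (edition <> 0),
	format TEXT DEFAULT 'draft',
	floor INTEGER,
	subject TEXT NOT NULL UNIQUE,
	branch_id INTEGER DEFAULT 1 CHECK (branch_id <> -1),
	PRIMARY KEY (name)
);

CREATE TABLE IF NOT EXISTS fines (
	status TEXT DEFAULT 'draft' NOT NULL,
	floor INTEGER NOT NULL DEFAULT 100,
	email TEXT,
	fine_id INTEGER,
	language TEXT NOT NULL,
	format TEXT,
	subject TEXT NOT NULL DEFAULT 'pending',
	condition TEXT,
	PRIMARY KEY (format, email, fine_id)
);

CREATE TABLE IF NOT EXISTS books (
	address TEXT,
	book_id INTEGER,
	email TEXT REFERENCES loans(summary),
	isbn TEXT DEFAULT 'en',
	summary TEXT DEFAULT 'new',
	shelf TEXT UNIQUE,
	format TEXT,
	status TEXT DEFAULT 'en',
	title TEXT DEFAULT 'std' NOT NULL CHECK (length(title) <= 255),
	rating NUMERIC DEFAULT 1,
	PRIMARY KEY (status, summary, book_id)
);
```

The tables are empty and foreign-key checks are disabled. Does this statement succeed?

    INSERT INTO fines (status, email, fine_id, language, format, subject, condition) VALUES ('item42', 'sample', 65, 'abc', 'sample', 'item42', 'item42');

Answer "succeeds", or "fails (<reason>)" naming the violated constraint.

succeeds

NOT NULL columns: email is supplied; fine_id is supplied; floor defaults to 100; format is supplied; language is supplied; status is supplied; subject is supplied.
No constraint is violated.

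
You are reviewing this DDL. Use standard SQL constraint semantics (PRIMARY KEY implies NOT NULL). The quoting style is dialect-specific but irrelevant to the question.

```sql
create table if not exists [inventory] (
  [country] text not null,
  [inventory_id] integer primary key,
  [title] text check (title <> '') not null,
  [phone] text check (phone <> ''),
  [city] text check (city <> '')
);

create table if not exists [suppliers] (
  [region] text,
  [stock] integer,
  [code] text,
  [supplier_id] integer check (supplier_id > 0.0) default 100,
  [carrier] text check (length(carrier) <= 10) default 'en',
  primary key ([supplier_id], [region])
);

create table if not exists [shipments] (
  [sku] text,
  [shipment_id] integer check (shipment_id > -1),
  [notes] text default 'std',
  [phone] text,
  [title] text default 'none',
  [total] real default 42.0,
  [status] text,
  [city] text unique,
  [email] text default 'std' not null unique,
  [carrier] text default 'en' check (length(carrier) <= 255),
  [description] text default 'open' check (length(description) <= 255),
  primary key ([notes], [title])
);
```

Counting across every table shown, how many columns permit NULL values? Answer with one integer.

13

inventory: 2 nullable (phone, city — PK (inventory_id) and explicit NOT NULL columns excluded).
suppliers: 3 nullable (stock, code, carrier — PK (supplier_id, region) and explicit NOT NULL columns excluded).
shipments: 8 nullable (sku, shipment_id, phone, total, status, city, carrier, description — PK (notes, title) and explicit NOT NULL columns excluded).
Total: 2 + 3 + 8 = 13.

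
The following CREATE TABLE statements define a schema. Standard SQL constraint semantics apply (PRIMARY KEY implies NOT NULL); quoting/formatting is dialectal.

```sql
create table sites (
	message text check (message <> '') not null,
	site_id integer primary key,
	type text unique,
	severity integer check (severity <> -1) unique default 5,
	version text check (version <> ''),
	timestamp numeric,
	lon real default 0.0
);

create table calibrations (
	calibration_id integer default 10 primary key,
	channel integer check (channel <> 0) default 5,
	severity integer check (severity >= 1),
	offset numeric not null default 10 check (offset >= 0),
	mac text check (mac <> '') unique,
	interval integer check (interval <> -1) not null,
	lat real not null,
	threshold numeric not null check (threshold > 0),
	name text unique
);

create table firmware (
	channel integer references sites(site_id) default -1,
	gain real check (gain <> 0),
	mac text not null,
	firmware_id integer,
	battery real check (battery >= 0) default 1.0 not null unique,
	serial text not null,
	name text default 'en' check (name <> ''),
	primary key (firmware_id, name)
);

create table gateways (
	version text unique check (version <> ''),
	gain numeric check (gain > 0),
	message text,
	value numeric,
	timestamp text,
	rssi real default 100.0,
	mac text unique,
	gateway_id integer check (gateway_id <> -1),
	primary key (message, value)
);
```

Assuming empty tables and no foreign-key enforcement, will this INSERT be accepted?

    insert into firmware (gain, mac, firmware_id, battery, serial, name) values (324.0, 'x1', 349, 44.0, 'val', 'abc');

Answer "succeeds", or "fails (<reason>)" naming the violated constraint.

succeeds

NOT NULL columns: battery is supplied; firmware_id is supplied; mac is supplied; name is supplied; serial is supplied.
CHECK constraints: 324.0 satisfies (gain <> 0); 44.0 satisfies (battery >= 0); 'abc' satisfies (name <> '').
No constraint is violated.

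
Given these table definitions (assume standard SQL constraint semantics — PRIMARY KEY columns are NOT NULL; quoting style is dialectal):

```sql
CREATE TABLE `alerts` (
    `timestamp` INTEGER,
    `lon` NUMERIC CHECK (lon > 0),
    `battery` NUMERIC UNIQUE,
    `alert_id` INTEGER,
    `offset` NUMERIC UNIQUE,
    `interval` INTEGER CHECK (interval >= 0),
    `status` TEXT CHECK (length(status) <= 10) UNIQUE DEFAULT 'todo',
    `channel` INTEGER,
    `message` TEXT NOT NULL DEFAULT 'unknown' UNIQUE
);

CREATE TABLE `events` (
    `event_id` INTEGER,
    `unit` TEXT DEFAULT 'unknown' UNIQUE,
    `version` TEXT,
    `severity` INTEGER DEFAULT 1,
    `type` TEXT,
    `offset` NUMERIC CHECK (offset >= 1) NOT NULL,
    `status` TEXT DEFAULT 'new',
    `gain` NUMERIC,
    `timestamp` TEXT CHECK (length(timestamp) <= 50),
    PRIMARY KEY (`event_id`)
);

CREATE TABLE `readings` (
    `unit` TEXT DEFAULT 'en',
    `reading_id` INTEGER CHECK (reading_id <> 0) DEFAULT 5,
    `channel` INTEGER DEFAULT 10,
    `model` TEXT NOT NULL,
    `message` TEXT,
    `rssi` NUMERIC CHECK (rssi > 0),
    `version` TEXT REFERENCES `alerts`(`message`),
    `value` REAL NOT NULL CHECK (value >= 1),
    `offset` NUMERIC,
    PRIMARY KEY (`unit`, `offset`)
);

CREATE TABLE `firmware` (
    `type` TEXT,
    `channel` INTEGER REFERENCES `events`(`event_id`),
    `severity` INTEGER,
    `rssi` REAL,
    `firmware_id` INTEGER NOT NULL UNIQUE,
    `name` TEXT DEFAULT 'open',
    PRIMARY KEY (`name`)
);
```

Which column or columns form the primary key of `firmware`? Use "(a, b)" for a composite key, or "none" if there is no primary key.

name

name is declared PRIMARY KEY as a table-level PRIMARY KEY clause.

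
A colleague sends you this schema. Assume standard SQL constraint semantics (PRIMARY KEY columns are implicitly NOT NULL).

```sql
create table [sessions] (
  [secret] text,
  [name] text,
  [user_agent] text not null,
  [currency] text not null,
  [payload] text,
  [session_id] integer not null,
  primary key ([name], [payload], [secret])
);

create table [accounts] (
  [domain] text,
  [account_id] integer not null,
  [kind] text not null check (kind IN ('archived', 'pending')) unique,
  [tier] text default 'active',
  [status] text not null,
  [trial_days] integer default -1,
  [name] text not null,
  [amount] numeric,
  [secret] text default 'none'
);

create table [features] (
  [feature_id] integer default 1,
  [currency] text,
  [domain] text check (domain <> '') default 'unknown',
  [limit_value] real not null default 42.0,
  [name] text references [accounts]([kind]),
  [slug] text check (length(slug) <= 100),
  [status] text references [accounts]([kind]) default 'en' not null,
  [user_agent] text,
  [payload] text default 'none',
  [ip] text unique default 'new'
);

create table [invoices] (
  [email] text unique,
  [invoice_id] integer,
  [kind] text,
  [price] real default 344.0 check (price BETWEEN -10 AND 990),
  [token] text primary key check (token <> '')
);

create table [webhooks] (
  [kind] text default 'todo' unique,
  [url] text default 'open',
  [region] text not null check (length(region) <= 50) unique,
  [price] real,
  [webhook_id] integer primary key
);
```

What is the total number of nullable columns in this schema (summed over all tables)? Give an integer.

20

sessions: 0 nullable (none — PK (name, payload, secret) and explicit NOT NULL columns excluded).
accounts: 5 nullable (domain, tier, trial_days, amount, secret — PK none and explicit NOT NULL columns excluded).
features: 8 nullable (feature_id, currency, domain, name, slug, user_agent, payload, ip — PK none and explicit NOT NULL columns excluded).
invoices: 4 nullable (email, invoice_id, kind, price — PK (token) and explicit NOT NULL columns excluded).
webhooks: 3 nullable (kind, url, price — PK (webhook_id) and explicit NOT NULL columns excluded).
Total: 0 + 5 + 8 + 4 + 3 = 20.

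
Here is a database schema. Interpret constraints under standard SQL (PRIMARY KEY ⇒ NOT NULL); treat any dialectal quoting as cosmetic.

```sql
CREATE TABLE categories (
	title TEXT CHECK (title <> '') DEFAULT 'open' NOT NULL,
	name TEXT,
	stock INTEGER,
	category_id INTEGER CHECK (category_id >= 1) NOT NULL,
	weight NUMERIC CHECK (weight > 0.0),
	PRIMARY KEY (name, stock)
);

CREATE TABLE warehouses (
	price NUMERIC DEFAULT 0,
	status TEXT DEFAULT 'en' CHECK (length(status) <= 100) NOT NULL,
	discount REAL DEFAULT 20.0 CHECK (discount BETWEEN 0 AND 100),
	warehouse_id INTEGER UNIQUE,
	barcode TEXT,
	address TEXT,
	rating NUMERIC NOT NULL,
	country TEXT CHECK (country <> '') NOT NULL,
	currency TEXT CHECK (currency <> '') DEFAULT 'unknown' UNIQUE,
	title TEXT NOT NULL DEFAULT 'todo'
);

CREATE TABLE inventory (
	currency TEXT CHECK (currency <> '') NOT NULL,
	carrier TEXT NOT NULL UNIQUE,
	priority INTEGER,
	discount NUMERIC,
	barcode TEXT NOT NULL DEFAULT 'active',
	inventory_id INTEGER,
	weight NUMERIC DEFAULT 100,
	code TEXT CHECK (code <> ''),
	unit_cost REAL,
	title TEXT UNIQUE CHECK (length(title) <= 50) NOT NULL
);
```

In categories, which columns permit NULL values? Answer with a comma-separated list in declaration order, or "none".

weight

- title: declared NOT NULL → not nullable.
- name: part of the PRIMARY KEY, which implies NOT NULL → not nullable.
- stock: part of the PRIMARY KEY, which implies NOT NULL → not nullable.
- category_id: declared NOT NULL → not nullable.
- weight: CHECK does not forbid NULL (a CHECK constraint passes when its expression is NULL) → nullable.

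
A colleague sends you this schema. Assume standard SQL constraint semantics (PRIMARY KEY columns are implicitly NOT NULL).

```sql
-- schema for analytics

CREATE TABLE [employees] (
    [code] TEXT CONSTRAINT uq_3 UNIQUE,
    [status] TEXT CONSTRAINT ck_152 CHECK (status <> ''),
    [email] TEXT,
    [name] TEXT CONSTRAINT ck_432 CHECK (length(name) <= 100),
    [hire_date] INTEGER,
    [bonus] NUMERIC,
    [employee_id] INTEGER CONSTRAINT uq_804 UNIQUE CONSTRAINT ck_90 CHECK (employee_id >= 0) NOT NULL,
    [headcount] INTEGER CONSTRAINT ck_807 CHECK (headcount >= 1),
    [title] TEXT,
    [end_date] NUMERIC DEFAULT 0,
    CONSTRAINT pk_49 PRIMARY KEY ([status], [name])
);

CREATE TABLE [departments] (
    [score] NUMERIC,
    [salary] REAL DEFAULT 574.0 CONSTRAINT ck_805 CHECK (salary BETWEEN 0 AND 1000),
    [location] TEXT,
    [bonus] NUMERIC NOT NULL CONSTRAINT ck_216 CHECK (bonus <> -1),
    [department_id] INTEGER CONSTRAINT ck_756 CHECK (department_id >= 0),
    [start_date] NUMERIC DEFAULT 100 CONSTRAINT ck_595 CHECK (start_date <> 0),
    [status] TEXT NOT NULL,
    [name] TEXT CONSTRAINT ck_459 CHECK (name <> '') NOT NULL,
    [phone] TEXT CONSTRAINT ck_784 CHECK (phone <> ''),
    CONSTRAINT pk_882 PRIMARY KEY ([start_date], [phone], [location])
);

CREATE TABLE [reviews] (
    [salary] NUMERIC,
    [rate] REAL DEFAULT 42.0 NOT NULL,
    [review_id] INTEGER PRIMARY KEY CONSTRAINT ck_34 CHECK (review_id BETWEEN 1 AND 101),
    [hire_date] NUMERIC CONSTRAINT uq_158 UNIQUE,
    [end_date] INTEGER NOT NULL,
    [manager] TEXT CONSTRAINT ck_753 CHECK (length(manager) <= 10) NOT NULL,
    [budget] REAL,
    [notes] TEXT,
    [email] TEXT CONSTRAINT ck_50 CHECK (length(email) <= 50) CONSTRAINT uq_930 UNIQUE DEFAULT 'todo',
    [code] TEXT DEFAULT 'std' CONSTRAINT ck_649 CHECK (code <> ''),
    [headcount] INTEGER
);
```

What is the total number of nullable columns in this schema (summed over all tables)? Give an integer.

17

employees: 7 nullable (code, email, hire_date, bonus, headcount, title, end_date — PK (status, name) and explicit NOT NULL columns excluded).
departments: 3 nullable (score, salary, department_id — PK (start_date, phone, location) and explicit NOT NULL columns excluded).
reviews: 7 nullable (salary, hire_date, budget, notes, email, code, headcount — PK (review_id) and explicit NOT NULL columns excluded).
Total: 7 + 3 + 7 = 17.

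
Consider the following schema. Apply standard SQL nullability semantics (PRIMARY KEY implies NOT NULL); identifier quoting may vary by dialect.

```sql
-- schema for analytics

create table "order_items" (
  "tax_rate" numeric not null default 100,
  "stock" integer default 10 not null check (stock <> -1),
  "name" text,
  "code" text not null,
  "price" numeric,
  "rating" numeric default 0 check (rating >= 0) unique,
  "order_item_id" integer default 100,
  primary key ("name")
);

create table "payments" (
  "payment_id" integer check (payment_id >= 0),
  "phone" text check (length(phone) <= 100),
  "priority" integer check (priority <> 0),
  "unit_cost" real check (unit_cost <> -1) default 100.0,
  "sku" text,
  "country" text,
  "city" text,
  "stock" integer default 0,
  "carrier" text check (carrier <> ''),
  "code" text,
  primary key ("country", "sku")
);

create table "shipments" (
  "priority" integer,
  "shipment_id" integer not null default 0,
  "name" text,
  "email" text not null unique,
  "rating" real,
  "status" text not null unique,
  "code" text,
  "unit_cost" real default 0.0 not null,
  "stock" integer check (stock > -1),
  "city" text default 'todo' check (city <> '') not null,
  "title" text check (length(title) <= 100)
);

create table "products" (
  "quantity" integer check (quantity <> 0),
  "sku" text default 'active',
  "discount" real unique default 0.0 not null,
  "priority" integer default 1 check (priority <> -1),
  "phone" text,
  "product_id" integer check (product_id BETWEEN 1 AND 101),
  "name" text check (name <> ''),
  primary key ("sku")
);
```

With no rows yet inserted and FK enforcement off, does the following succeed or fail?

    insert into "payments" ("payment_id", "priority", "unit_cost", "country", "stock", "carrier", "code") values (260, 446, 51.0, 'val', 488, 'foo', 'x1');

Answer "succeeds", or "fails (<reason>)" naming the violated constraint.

sku is omitted from the column list and has no DEFAULT, so it would receive NULL.
But sku is part of the PRIMARY KEY (implied NOT NULL).

fails (NOT NULL on sku)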